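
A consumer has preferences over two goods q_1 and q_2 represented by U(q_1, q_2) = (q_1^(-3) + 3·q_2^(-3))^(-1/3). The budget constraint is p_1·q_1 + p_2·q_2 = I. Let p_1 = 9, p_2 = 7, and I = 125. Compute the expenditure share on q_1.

MU_q_1 ∝ q_1^(-4), MU_q_2 ∝ 3·q_2^(-4), so MRS = (1/3)·(q_2/q_1)^(4) = p_1/p_2.
Solve for the ratio: q_2/q_1 = [3·p_1/p_2]^(0.25).
Substitute q_2 = (q_2/q_1)·q_1 into the budget: q_1* = I/(p_1 + p_2·(q_2/q_1)).
Numerically q_2/q_1 = 1.401414, so q_1* = 125/(9 + 7·1.401414) = 6.6454 and q_2* = 1.401414·6.6454 = 9.313.
Expenditure on q_1: 9·6.6454 = 59.8089; share = 0.4785.

share on q_1 = 0.4785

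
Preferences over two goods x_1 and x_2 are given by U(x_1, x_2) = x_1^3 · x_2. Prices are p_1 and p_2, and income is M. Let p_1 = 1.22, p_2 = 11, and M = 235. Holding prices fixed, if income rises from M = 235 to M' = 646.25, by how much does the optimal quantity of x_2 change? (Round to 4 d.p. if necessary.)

Δx_2* = 9.3466

Tangency: MRS = 3·x_2/x_1 = p_1/p_2.
So 3·p_2·x_2 = p_1·x_1; combined with the budget, a share 0.75 of income goes to x_1.
Demand: x_1*(p_1,p_2,M) = 0.75·M/p_1 and x_2* = 0.25·M/p_2.
At p_1=1.22, p_2=11, M=235: x_2* = 0.25·235/11 = 5.3409.
At M' = 646.25: x_2* = 14.6875. Change: 14.6875 − 5.3409 = 9.3466.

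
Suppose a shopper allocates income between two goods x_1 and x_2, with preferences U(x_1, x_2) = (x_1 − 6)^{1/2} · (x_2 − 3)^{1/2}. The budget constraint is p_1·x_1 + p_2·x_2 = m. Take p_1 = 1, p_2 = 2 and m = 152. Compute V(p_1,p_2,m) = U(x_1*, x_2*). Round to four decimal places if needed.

This is Cobb-Douglas in (x_1−6, x_2−3): tangency gives 0.5·p_2·(x_2−3) = 0.5·p_1·(x_1−6).
After buying the subsistence bundle (6, 3), a share 0.5 of the remaining income goes to x_1: x_1* = 6 + 0.5·(m − 6p_1 − 3p_2)/p_1.
Discretionary income = 152 − 6·1 − 3·2 = 140; x_1* = 6 + 0.5·140/1 = 76; x_2* = 3 + 0.5·140/2 = 38.
Utility at the optimum: U(76, 38) = 49.4975.

V = 49.4975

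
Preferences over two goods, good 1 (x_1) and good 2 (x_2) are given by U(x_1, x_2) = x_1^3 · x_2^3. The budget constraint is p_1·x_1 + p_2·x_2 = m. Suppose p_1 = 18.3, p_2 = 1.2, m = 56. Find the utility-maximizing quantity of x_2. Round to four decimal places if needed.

x_2* = 23.3333

MU_x_1/MU_x_2 = (3·x_2)/(3·x_1); tangency sets this equal to p_1/p_2.
So 3·p_2·x_2 = 3·p_1·x_1; combined with the budget, a share 0.5 of income goes to x_1.
Demand: x_1*(p_1,p_2,m) = 0.5·m/p_1 and x_2* = 0.5·m/p_2.
At p_1=18.3, p_2=1.2, m=56: x_2* = 0.5·56/1.2 = 23.3333.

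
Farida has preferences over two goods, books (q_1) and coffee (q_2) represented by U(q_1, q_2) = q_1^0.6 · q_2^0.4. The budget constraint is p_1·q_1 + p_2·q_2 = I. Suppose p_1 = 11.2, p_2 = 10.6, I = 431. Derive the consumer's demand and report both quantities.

Demand: q_1*(p_1,p_2,I) = 0.6·I/p_1 and q_2* = 0.4·I/p_2.
At p_1=11.2, p_2=10.6, I=431: q_1* = 0.6·431/11.2 = 23.0893, q_2* = 16.2642.

q_1* = 23.0893, q_2* = 16.2642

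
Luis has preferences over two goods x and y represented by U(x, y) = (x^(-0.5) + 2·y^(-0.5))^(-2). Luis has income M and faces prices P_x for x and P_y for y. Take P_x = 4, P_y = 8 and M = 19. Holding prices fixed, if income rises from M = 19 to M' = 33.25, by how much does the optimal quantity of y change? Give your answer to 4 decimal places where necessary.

Δy* = 1.1875

Numerically y/x = 1, so x* = 19/(4 + 8·1) = 1.5833 and y* = 1·1.5833 = 1.5833.
At M' = 33.25: y* = 2.7708. Change: 2.7708 − 1.5833 = 1.1875.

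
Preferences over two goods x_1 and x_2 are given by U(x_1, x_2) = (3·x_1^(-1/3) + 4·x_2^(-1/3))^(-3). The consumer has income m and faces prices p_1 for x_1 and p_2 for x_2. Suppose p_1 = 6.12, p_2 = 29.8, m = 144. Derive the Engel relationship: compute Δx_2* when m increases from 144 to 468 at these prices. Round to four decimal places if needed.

Δx_2* = 7.0484

MU_x_1 ∝ 3·x_1^(-4/3), MU_x_2 ∝ 4·x_2^(-4/3), so MRS = (3/4)·(x_2/x_1)^(4/3) = p_1/p_2.
Solve for the ratio: x_2/x_1 = [(4/3)·p_1/p_2]^(0.75).
Substitute x_2 = (x_2/x_1)·x_1 into the budget: x_1* = m/(p_1 + p_2·(x_2/x_1)).
Numerically x_2/x_1 = 0.378534, so x_1* = 144/(6.12 + 29.8·0.378534) = 8.2757 and x_2* = 0.378534·8.2757 = 3.1326.
At m' = 468: x_2* = 10.1811. Change: 10.1811 − 3.1326 = 7.0484.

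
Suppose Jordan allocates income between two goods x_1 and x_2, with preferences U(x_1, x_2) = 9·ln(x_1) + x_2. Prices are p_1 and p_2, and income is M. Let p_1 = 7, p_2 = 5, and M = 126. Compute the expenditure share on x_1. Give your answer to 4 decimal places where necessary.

share on x_1 = 0.3571

So x_1*(p_1,p_2) = 9·p_2/p_1, independent of income; and x_2* = (M − 9·p_2)/p_2.
At the given prices: x_1* = 9·5/7 = 6.4286, and x_2* = 16.2.
Expenditure on x_1: 7·6.4286 = 45; share = 0.3571.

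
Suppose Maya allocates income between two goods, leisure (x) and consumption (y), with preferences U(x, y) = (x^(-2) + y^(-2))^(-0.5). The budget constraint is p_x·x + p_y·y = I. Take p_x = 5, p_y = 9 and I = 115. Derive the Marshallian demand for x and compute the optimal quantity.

MU_x ∝ x^(-3), MU_y ∝ y^(-3), so MRS = (y/x)^(3) = p_x/p_y.
Hence y/x = (p_x/p_y)^(1/(3)), i.e. raised to the 1/3 power.
Substitute y = (y/x)·x into the budget: x* = I/(p_x + p_y·(y/x)).
Numerically y/x = 0.822071, so x* = 115/(5 + 9·0.822071) = 9.2752.

x* = 9.2752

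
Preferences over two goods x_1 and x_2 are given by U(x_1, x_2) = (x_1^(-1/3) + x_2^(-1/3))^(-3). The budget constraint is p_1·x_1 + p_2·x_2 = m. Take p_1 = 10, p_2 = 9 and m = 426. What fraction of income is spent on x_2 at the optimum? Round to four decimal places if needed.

share on x_2 = 0.4934

From the CES first-order condition, (x_2/x_1)^(4/3) = p_1/p_2.
Hence x_2/x_1 = (p_1/p_2)^(1/(4/3)), i.e. raised to the 0.75 power.
With the ratio pinned down, the budget gives x_1* = m/(p_1 + p_2·(x_2/x_1)) and x_2* = (x_2/x_1)·x_1*.
Numerically x_2/x_1 = 1.082226, so x_1* = 426/(10 + 9·1.082226) = 21.5805 and x_2* = 1.082226·21.5805 = 23.355.
Expenditure on x_2: 9·23.355 = 210.1949; share = 0.4934.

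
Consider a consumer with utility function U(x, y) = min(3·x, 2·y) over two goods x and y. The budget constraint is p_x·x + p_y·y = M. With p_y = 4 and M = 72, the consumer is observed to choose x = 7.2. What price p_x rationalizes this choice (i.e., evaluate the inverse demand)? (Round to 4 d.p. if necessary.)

With perfect complements, no substitution: consume in ratio x:y = 2:3.
Budget: p_x·x + p_y·(3/2)·x = M, so (2·p_x + 3·p_y)·x = 2·M.
Demand: x*(p_x,p_y,M) = 2·M/(2·p_x + 3·p_y), y* = 3·M/(2·p_x + 3·p_y).
Set x* = 7.2 in the demand function and solve for p_x: p_x = 4.

p_x = 4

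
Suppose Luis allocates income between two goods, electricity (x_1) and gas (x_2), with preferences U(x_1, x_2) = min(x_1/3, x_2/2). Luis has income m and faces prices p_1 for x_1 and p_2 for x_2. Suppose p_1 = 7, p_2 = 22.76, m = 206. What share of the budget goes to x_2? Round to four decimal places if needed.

share on x_2 = 0.6843

Here 3·7 + 2·22.76 = 66.52, giving x_1* = 9.2904 and x_2* = 6.1936.
Expenditure on x_2: 22.76·6.1936 = 140.9669; share = 0.6843.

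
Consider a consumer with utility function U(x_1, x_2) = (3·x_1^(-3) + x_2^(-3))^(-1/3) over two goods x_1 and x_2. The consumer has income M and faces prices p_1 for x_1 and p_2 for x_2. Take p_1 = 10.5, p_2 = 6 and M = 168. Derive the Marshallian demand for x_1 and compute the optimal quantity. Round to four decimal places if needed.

Substitute x_2 = (x_2/x_1)·x_1 into the budget: x_1* = M/(p_1 + p_2·(x_2/x_1)).
Numerically x_2/x_1 = 0.873935, so x_1* = 168/(10.5 + 6·0.873935) = 10.671.

x_1* = 10.671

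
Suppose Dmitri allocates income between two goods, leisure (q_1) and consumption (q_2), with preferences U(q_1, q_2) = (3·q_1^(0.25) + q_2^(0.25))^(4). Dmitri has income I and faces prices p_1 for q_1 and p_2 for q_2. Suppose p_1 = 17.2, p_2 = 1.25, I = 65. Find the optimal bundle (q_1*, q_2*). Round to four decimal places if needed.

MRS = MU_q_1/MU_q_2 = 3·(q_2/q_1)^(0.75). Set equal to p_1/p_2.
Hence q_2/q_1 = ((1/3)·p_1/p_2)^(1/(0.75)), i.e. raised to the 4/3 power.
Substitute q_2 = (q_2/q_1)·q_1 into the budget: q_1* = I/(p_1 + p_2·(q_2/q_1)).
Numerically q_2/q_1 = 7.620724, so q_1* = 65/(17.2 + 1.25·7.620724) = 2.4321 and q_2* = 7.620724·2.4321 = 18.5343.

q_1* = 2.4321, q_2* = 18.5343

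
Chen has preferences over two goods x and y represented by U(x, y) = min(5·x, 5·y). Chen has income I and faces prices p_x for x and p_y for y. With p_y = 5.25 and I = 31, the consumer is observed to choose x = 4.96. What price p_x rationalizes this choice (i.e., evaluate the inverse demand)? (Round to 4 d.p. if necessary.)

p_x = 1

Leontief preferences: the optimum is at the kink where x/5 = y/5, i.e. y = x.
Budget: p_x·x + p_y·x = I, so (5·p_x + 5·p_y)·x = 5·I.
Demand: x*(p_x,p_y,I) = 5·I/(5·p_x + 5·p_y), y* = 5·I/(5·p_x + 5·p_y).
Set x* = 4.96 in the demand function and solve for p_x: p_x = 1.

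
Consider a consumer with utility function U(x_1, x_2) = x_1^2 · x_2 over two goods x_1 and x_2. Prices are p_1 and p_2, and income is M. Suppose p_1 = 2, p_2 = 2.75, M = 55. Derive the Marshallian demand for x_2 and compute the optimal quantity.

x_2* = 6.6667

Tangency: MRS = 2·x_2/x_1 = p_1/p_2.
Rearranging, p_2·x_2 = (1/2)·p_1·x_1. Substituting into the budget gives p_1·x_1·(1 + (1/2)) = M.
Demand: x_1*(p_1,p_2,M) = 2/3·M/p_1 and x_2* = 1/3·M/p_2.
At p_1=2, p_2=2.75, M=55: x_2* = 1/3·55/2.75 = 6.6667.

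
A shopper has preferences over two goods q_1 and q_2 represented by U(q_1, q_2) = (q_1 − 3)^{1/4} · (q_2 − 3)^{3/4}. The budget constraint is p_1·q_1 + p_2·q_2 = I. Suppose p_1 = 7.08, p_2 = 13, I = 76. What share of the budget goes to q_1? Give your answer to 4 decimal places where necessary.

Let q_1' = q_1−3, q_2' = q_2−3. MRS = (1/3)·q_2'/q_1' = p_1/p_2.
After buying the subsistence bundle (3, 3), a share 0.25 of the remaining income goes to q_1: q_1* = 3 + 0.25·(I − 3p_1 − 3p_2)/p_1.
Discretionary income = 76 − 3·7.08 − 3·13 = 15.76; q_1* = 3 + 0.25·15.76/7.08 = 3.5565; q_2* = 3 + 0.75·15.76/13 = 3.9092.
Expenditure on q_1: 7.08·3.5565 = 25.18; share = 0.3313.

share on q_1 = 0.3313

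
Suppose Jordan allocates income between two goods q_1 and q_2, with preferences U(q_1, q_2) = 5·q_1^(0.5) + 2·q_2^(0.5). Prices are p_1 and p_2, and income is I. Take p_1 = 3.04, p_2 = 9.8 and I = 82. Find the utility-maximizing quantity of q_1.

MRS = MU_q_1/MU_q_2 = (5/2)·(q_2/q_1)^(0.5). Set equal to p_1/p_2.
Solve for the ratio: q_2/q_1 = [(2/5)·p_1/p_2]^(2).
With the ratio pinned down, the budget gives q_1* = I/(p_1 + p_2·(q_2/q_1)) and q_2* = (q_2/q_1)·q_1*.
Numerically q_2/q_1 = 0.015396, so q_1* = 82/(3.04 + 9.8·0.015396) = 25.6982.

q_1* = 25.6982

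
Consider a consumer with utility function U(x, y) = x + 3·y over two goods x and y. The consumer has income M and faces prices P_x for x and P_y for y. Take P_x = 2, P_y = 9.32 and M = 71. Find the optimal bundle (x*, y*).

Linear utility — the consumer picks whichever good has higher MU/price: 1/2 = 0.5 vs 3/9.32 = 0.3219.
x gives more utility per dollar, so spend all income on x: x* = M/P_x, y* = 0.
Numerically: x* = 35.5, y* = 0.

x* = 35.5, y* = 0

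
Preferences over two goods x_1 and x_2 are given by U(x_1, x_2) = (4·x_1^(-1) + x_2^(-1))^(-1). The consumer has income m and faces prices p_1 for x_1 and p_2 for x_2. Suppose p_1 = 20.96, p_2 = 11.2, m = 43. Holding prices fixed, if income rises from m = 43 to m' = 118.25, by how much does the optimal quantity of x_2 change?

Δx_2* = 1.7984

From the CES first-order condition, 4·(x_2/x_1)^(2) = p_1/p_2.
Solve for the ratio: x_2/x_1 = [(1/4)·p_1/p_2]^(0.5).
With the ratio pinned down, the budget gives x_1* = m/(p_1 + p_2·(x_2/x_1)) and x_2* = (x_2/x_1)·x_1*.
Numerically x_2/x_1 = 0.684001, so x_1* = 43/(20.96 + 11.2·0.684001) = 1.5024 and x_2* = 0.684001·1.5024 = 1.0276.
At m' = 118.25: x_2* = 2.826. Change: 2.826 − 1.0276 = 1.7984.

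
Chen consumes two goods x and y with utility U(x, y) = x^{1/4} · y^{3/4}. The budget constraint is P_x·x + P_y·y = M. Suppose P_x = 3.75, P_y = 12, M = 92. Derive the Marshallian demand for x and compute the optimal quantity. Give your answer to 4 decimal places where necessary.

x* = 6.1333

The MRS is (1/3)·y/x. Set MRS = P_x/P_y.
Rearranging, P_y·y = 3·P_x·x. Substituting into the budget gives P_x·x·(1 + 3) = M.
Demand: x*(P_x,P_y,M) = 0.25·M/P_x and y* = 0.75·M/P_y.
At P_x=3.75, P_y=12, M=92: x* = 0.25·92/3.75 = 6.1333.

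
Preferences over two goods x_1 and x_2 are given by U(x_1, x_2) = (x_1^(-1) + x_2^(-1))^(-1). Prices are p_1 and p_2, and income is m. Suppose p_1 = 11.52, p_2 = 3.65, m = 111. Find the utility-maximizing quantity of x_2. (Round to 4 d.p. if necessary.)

x_2* = 10.9527

MRS = MU_x_1/MU_x_2 = (x_2/x_1)^(2). Set equal to p_1/p_2.
Solve for the ratio: x_2/x_1 = [p_1/p_2]^(0.5).
Substitute x_2 = (x_2/x_1)·x_1 into the budget: x_1* = m/(p_1 + p_2·(x_2/x_1)).
Numerically x_2/x_1 = 1.77656, so x_1* = 111/(11.52 + 3.65·1.77656) = 6.1651 and x_2* = 1.77656·6.1651 = 10.9527.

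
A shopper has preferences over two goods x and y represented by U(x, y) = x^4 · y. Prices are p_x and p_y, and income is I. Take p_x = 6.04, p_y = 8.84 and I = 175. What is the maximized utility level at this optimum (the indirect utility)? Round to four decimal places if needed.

V = 1142826.1455

Demand: x*(p_x,p_y,I) = 0.8·I/p_x and y* = 0.2·I/p_y.
At p_x=6.04, p_y=8.84, I=175: x* = 0.8·175/6.04 = 23.1788, y* = 3.9593.
Utility at the optimum: U(23.1788, 3.9593) = 1142826.1455.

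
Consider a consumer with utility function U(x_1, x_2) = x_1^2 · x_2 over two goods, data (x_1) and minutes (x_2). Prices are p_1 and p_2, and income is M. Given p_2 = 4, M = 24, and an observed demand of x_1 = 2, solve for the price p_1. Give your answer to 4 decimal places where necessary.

The MRS is 2·x_2/x_1. Set MRS = p_1/p_2.
Rearranging, p_2·x_2 = (1/2)·p_1·x_1. Substituting into the budget gives p_1·x_1·(1 + (1/2)) = M.
Demand: x_1*(p_1,p_2,M) = 2/3·M/p_1 and x_2* = 1/3·M/p_2.
Set x_1* = 2 in the demand function and solve for p_1: p_1 = 8.

p_1 = 8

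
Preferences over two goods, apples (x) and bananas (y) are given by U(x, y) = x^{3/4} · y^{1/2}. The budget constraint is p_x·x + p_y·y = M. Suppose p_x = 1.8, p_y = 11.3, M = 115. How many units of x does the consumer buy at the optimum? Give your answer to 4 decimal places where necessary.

x* = 38.3333

MU_x/MU_y = (0.75·y)/(0.5·x); tangency sets this equal to p_x/p_y.
Rearranging, p_y·y = (2/3)·p_x·x. Substituting into the budget gives p_x·x·(1 + (2/3)) = M.
Demand: x*(p_x,p_y,M) = 0.6·M/p_x and y* = 0.4·M/p_y.
At p_x=1.8, p_y=11.3, M=115: x* = 0.6·115/1.8 = 38.3333.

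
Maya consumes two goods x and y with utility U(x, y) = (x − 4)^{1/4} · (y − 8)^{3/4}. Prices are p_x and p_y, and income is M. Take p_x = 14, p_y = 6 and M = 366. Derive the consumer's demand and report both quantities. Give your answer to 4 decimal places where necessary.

MRS = (1/3)·(y−8)/(x−4). Tangency with p_x/p_y gives y−8 = 3·(p_x/p_y)·(x−4).
Substituting into the budget: x* = 4 + 0.25·(M − 4·p_x − 8·p_y)/p_x, and y* = 8 + 0.75·(…)/p_y.
Discretionary income = 366 − 4·14 − 8·6 = 262; x* = 4 + 0.25·262/14 = 8.6786; y* = 8 + 0.75·262/6 = 40.75.

x* = 8.6786, y* = 40.75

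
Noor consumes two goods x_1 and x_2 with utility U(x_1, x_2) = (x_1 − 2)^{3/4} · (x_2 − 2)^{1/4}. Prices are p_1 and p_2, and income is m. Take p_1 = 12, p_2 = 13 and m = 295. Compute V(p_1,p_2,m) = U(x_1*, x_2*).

V = 11.4045

This is Cobb-Douglas in (x_1−2, x_2−2): tangency gives 0.75·p_2·(x_2−2) = 0.25·p_1·(x_1−2).
After buying the subsistence bundle (2, 2), a share 0.75 of the remaining income goes to x_1: x_1* = 2 + 0.75·(m − 2p_1 − 2p_2)/p_1.
Discretionary income = 295 − 2·12 − 2·13 = 245; x_1* = 2 + 0.75·245/12 = 17.3125; x_2* = 2 + 0.25·245/13 = 6.7115.
Utility at the optimum: U(17.3125, 6.7115) = 11.4045.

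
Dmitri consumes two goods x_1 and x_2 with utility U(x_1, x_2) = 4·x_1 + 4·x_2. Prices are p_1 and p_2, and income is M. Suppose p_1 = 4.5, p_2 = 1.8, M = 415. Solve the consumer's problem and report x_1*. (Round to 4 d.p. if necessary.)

x_1* = 0

Linear utility — the consumer picks whichever good has higher MU/price: 4/4.5 = 0.8889 vs 4/1.8 = 2.2222.
x_2 gives more utility per dollar, so spend all income on x_2: x_2* = M/p_2, x_1* = 0.
Numerically: x_1* = 0, x_2* = 230.5556.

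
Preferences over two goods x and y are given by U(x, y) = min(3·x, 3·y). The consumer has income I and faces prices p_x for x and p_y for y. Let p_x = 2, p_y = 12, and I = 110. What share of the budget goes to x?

Demand: x*(p_x,p_y,I) = 3·I/(3·p_x + 3·p_y), y* = 3·I/(3·p_x + 3·p_y).
Here 3·2 + 3·12 = 42, giving x* = 7.8571 and y* = 7.8571.
Expenditure on x: 2·7.8571 = 15.7143; share = 0.1429.

share on x = 0.1429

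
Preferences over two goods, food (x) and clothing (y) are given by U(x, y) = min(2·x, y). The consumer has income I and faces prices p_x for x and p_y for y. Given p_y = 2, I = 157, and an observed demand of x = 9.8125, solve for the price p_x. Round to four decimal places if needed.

Leontief preferences: the optimum is at the kink where x/1 = y/2, i.e. y = 2·x.
Budget: p_x·x + p_y·2·x = I, so (p_x + 2·p_y)·x = I.
Demand: x*(p_x,p_y,I) = I/(p_x + 2·p_y), y* = 2·I/(p_x + 2·p_y).
Set x* = 9.8125 in the demand function and solve for p_x: p_x = 12.

p_x = 12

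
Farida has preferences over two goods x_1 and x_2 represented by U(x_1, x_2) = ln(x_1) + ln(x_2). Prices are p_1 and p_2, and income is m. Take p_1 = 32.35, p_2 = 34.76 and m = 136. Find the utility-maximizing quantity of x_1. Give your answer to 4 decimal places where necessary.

x_1* = 2.102

Tangency: MRS = x_2/x_1 = p_1/p_2.
Rearranging, p_2·x_2 = p_1·x_1. Substituting into the budget gives p_1·x_1·(1 + 1) = m.
Demand: x_1*(p_1,p_2,m) = 0.5·m/p_1 and x_2* = 0.5·m/p_2.
At p_1=32.35, p_2=34.76, m=136: x_1* = 0.5·136/32.35 = 2.102.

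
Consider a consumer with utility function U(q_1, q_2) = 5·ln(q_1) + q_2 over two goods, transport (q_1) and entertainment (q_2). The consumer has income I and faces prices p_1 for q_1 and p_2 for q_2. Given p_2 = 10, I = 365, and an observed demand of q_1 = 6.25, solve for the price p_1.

p_1 = 8

MU_q_1 = 5/q_1, MU_q_2 = 1. Tangency: 5/q_1 = p_1/p_2.
So q_1*(p_1,p_2) = 5·p_2/p_1, independent of income; and q_2* = (I − 5·p_2)/p_2.
Set q_1* = 6.25 in the demand function and solve for p_1: p_1 = 8.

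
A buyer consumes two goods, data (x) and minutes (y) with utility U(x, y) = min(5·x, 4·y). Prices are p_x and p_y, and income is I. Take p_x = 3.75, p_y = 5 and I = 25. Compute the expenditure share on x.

Demand: x*(p_x,p_y,I) = 4·I/(4·p_x + 5·p_y), y* = 5·I/(4·p_x + 5·p_y).
Here 4·3.75 + 5·5 = 40, giving x* = 2.5 and y* = 3.125.
Expenditure on x: 3.75·2.5 = 9.375; share = 0.375.

share on x = 0.375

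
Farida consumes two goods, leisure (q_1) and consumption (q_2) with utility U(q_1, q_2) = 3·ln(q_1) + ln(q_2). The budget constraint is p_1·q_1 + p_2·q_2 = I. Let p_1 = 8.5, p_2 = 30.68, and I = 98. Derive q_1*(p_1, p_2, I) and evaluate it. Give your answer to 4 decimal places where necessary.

q_1* = 8.6471

Tangency: MRS = 3·q_2/q_1 = p_1/p_2.
Rearranging, p_2·q_2 = (1/3)·p_1·q_1. Substituting into the budget gives p_1·q_1·(1 + (1/3)) = I.
Demand: q_1*(p_1,p_2,I) = 0.75·I/p_1 and q_2* = 0.25·I/p_2.
At p_1=8.5, p_2=30.68, I=98: q_1* = 0.75·98/8.5 = 8.6471.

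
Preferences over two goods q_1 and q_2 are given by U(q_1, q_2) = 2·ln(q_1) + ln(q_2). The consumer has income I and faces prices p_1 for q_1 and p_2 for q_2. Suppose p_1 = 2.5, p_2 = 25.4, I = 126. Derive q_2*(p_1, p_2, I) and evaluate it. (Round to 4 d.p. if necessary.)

Tangency: MRS = 2·q_2/q_1 = p_1/p_2.
Rearranging, p_2·q_2 = (1/2)·p_1·q_1. Substituting into the budget gives p_1·q_1·(1 + (1/2)) = I.
Demand: q_1*(p_1,p_2,I) = 2/3·I/p_1 and q_2* = 1/3·I/p_2.
At p_1=2.5, p_2=25.4, I=126: q_2* = 1/3·126/25.4 = 1.6535.

q_2* = 1.6535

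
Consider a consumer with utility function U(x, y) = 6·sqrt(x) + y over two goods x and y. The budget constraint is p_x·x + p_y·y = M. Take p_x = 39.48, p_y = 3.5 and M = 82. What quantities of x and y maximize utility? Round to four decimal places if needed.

Solve: √x = 3·p_y/p_x, so x*(p_x,p_y) = (3·p_y/p_x)², and y* = (M − p_x·x*)/p_y.
Plugging in: x* = (3·3.5/39.48)² = 0.0707, y* = 22.6307.

x* = 0.0707, y* = 22.6307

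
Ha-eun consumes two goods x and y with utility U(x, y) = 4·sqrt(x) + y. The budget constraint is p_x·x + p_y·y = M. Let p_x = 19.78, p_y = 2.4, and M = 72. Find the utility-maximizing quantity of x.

x* = 0.0589

MU_x = 2/√x, MU_y = 1. Tangency: 2/√x = p_x/p_y.
Solve: √x = 2·p_y/p_x, so x*(p_x,p_y) = (2·p_y/p_x)², and y* = (M − p_x·x*)/p_y.
Plugging in: x* = (2·2.4/19.78)² = 0.0589.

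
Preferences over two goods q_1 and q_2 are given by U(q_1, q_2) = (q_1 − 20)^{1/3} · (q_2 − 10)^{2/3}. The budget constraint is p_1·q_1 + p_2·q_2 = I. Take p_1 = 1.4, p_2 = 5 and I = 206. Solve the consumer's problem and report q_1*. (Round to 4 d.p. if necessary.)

q_1* = 50.4762

Let q_1' = q_1−20, q_2' = q_2−10. MRS = (1/2)·q_2'/q_1' = p_1/p_2.
After buying the subsistence bundle (20, 10), a share 1/3 of the remaining income goes to q_1: q_1* = 20 + 1/3·(I − 20p_1 − 10p_2)/p_1.
Discretionary income = 206 − 20·1.4 − 10·5 = 128; q_1* = 20 + 1/3·128/1.4 = 50.4762.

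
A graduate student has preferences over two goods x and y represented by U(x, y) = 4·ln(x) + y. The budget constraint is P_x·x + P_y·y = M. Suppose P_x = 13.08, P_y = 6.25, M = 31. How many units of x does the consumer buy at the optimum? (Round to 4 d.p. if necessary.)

x* = 1.9113

MU_x = 4/x, MU_y = 1. Tangency: 4/x = P_x/P_y.
So x*(P_x,P_y) = 4·P_y/P_x, independent of income; and y* = (M − 4·P_y)/P_y.
At the given prices: x* = 4·6.25/13.08 = 1.9113.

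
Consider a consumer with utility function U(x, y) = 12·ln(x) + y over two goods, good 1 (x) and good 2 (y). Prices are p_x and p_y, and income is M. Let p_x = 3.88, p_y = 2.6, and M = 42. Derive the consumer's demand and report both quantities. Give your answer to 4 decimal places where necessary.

x* = 8.0412, y* = 4.1538

MU_x = 12/x, MU_y = 1. Tangency: 12/x = p_x/p_y.
So x*(p_x,p_y) = 12·p_y/p_x, independent of income; and y* = (M − 12·p_y)/p_y.
At the given prices: x* = 12·2.6/3.88 = 8.0412, and y* = 4.1538.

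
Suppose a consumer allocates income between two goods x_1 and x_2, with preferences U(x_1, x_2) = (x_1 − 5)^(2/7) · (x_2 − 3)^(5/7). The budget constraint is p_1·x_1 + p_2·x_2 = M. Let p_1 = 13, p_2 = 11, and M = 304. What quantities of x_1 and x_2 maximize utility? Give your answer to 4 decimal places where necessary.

Let x_1' = x_1−5, x_2' = x_2−3. MRS = (2/5)·x_2'/x_1' = p_1/p_2.
Substituting into the budget: x_1* = 5 + 2/7·(M − 5·p_1 − 3·p_2)/p_1, and x_2* = 3 + 5/7·(…)/p_2.
Discretionary income = 304 − 5·13 − 3·11 = 206; x_1* = 5 + 2/7·206/13 = 9.5275; x_2* = 3 + 5/7·206/11 = 16.3766.

x_1* = 9.5275, x_2* = 16.3766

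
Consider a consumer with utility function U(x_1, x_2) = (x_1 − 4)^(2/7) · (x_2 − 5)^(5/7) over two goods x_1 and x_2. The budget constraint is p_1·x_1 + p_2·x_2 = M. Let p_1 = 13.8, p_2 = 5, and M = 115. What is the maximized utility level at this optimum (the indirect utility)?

V = 2.8629

This is Cobb-Douglas in (x_1−4, x_2−5): tangency gives 2/7·p_2·(x_2−5) = 5/7·p_1·(x_1−4).
Substituting into the budget: x_1* = 4 + 2/7·(M − 4·p_1 − 5·p_2)/p_1, and x_2* = 5 + 5/7·(…)/p_2.
Discretionary income = 115 − 4·13.8 − 5·5 = 34.8; x_1* = 4 + 2/7·34.8/13.8 = 4.7205; x_2* = 5 + 5/7·34.8/5 = 9.9714.
Utility at the optimum: U(4.7205, 9.9714) = 2.8629.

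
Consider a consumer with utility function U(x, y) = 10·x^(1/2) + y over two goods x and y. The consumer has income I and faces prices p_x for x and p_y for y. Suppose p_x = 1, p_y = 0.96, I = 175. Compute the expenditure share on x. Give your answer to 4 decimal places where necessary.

share on x = 0.1317

MU_x = 5/√x, MU_y = 1. Tangency: 5/√x = p_x/p_y.
Solve: √x = 5·p_y/p_x, so x*(p_x,p_y) = (5·p_y/p_x)², and y* = (I − p_x·x*)/p_y.
Plugging in: x* = (5·0.96/1)² = 23.04, y* = 158.2917.
Expenditure on x: 1·23.04 = 23.04; share = 0.1317.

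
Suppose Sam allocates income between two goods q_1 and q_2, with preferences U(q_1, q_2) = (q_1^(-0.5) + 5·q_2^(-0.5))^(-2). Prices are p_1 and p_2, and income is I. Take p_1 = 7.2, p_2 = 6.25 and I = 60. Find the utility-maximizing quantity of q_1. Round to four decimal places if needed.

q_1* = 2.1992

With the ratio pinned down, the budget gives q_1* = I/(p_1 + p_2·(q_2/q_1)) and q_2* = (q_2/q_1)·q_1*.
Numerically q_2/q_1 = 3.213278, so q_1* = 60/(7.2 + 6.25·3.213278) = 2.1992.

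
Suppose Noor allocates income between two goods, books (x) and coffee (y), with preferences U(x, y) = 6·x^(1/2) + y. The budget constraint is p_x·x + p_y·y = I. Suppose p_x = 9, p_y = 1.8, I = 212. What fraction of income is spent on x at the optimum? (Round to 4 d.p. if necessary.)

share on x = 0.0153

Set MRS = p_x/p_y: 3·x^(−1/2) = p_x/p_y.
Solve: √x = 3·p_y/p_x, so x*(p_x,p_y) = (3·p_y/p_x)², and y* = (I − p_x·x*)/p_y.
Plugging in: x* = (3·1.8/9)² = 0.36, y* = 115.9778.
Expenditure on x: 9·0.36 = 3.24; share = 0.0153.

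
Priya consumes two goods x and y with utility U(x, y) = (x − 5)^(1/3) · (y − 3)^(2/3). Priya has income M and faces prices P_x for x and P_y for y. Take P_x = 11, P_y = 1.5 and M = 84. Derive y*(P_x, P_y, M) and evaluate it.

y* = 13.8889

Discretionary income = 84 − 5·11 − 3·1.5 = 24.5; y* = 3 + 2/3·24.5/1.5 = 13.8889.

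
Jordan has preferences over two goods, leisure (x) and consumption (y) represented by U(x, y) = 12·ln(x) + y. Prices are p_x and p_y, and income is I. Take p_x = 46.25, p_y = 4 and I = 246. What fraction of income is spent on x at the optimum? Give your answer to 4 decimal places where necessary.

MU_x = 12/x, MU_y = 1. Tangency: 12/x = p_x/p_y.
So x*(p_x,p_y) = 12·p_y/p_x, independent of income; and y* = (I − 12·p_y)/p_y.
At the given prices: x* = 12·4/46.25 = 1.0378, and y* = 49.5.
Expenditure on x: 46.25·1.0378 = 48; share = 0.1951.

share on x = 0.1951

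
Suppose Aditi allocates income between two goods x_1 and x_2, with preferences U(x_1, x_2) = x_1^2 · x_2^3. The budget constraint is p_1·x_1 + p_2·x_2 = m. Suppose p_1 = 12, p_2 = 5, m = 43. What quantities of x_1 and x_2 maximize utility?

MU_x_1/MU_x_2 = (2·x_2)/(3·x_1); tangency sets this equal to p_1/p_2.
Rearranging, p_2·x_2 = (3/2)·p_1·x_1. Substituting into the budget gives p_1·x_1·(1 + (3/2)) = m.
Demand: x_1*(p_1,p_2,m) = 0.4·m/p_1 and x_2* = 0.6·m/p_2.
At p_1=12, p_2=5, m=43: x_1* = 0.4·43/12 = 1.4333, x_2* = 5.16.

x_1* = 1.4333, x_2* = 5.16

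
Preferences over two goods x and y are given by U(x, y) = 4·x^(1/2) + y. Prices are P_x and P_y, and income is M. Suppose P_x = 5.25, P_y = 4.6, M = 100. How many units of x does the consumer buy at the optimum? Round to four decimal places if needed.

x* = 3.0708

Set MRS = P_x/P_y: 2·x^(−1/2) = P_x/P_y.
Solve: √x = 2·P_y/P_x, so x*(P_x,P_y) = (2·P_y/P_x)², and y* = (M − P_x·x*)/P_y.
Plugging in: x* = (2·4.6/5.25)² = 3.0708.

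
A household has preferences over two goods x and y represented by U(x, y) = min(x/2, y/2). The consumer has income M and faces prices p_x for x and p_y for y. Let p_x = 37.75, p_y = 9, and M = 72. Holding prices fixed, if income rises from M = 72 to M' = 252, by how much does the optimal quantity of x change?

Leontief preferences: the optimum is at the kink where x/2 = y/2, i.e. y = x.
Budget: p_x·x + p_y·x = M, so (2·p_x + 2·p_y)·x = 2·M.
Demand: x*(p_x,p_y,M) = 2·M/(2·p_x + 2·p_y), y* = 2·M/(2·p_x + 2·p_y).
Here 2·37.75 + 2·9 = 93.5, giving x* = 1.5401.
At M' = 252: x* = 5.3904. Change: 5.3904 − 1.5401 = 3.8503.

Δx* = 3.8503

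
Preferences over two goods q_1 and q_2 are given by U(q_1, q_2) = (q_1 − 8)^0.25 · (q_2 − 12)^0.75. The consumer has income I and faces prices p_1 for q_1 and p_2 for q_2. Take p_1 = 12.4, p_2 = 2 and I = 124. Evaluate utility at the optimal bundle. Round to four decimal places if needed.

V = 0.1445

Let q_1' = q_1−8, q_2' = q_2−12. MRS = (1/3)·q_2'/q_1' = p_1/p_2.
After buying the subsistence bundle (8, 12), a share 0.25 of the remaining income goes to q_1: q_1* = 8 + 0.25·(I − 8p_1 − 12p_2)/p_1.
Discretionary income = 124 − 8·12.4 − 12·2 = 0.8; q_1* = 8 + 0.25·0.8/12.4 = 8.0161; q_2* = 12 + 0.75·0.8/2 = 12.3.
Utility at the optimum: U(8.0161, 12.3) = 0.1445.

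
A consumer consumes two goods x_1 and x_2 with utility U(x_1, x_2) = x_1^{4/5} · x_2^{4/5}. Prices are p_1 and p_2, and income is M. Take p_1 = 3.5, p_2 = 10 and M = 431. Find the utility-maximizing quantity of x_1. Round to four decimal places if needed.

MU_x_1/MU_x_2 = (0.8·x_2)/(0.8·x_1); tangency sets this equal to p_1/p_2.
So 0.8·p_2·x_2 = 0.8·p_1·x_1; combined with the budget, a share 0.5 of income goes to x_1.
Demand: x_1*(p_1,p_2,M) = 0.5·M/p_1 and x_2* = 0.5·M/p_2.
At p_1=3.5, p_2=10, M=431: x_1* = 0.5·431/3.5 = 61.5714.

x_1* = 61.5714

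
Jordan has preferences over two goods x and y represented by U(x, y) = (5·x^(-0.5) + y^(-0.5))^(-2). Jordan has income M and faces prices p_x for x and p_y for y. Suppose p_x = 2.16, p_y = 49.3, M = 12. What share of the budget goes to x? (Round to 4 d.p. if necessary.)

share on x = 0.5076

From the CES first-order condition, 5·(y/x)^(1.5) = p_x/p_y.
Solve for the ratio: y/x = [(1/5)·p_x/p_y]^(2/3).
With the ratio pinned down, the budget gives x* = M/(p_x + p_y·(y/x)) and y* = (y/x)·x*.
Numerically y/x = 0.042503, so x* = 12/(2.16 + 49.3·0.042503) = 2.8199 and y* = 0.042503·2.8199 = 0.1199.
Expenditure on x: 2.16·2.8199 = 6.0911; share = 0.5076.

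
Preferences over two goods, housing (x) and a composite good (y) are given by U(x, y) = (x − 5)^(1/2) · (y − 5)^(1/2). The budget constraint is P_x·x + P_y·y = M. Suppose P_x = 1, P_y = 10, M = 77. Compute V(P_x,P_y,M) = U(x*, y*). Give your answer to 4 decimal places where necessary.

V = 3.4785

This is Cobb-Douglas in (x−5, y−5): tangency gives 0.5·P_y·(y−5) = 0.5·P_x·(x−5).
After buying the subsistence bundle (5, 5), a share 0.5 of the remaining income goes to x: x* = 5 + 0.5·(M − 5P_x − 5P_y)/P_x.
Discretionary income = 77 − 5·1 − 5·10 = 22; x* = 5 + 0.5·22/1 = 16; y* = 5 + 0.5·22/10 = 6.1.
Utility at the optimum: U(16, 6.1) = 3.4785.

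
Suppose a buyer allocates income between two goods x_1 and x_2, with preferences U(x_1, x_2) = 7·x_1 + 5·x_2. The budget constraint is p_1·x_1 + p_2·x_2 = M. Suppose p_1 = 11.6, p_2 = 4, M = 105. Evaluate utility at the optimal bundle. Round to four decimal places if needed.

V = 131.25

Linear utility — the consumer picks whichever good has higher MU/price: 7/11.6 = 0.6034 vs 5/4 = 1.25.
x_2 gives more utility per dollar, so spend all income on x_2: x_2* = M/p_2, x_1* = 0.
Numerically: x_1* = 0, x_2* = 26.25.
Utility at the optimum: U(0, 26.25) = 131.25.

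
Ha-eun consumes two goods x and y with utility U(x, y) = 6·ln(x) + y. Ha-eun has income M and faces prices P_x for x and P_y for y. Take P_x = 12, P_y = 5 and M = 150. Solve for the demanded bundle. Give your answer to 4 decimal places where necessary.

At the given prices: x* = 6·5/12 = 2.5, and y* = 24.

x* = 2.5, y* = 24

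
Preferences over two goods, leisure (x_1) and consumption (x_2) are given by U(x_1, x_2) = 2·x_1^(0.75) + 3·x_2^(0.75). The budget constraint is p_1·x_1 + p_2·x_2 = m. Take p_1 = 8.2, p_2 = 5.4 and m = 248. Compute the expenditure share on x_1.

share on x_1 = 0.0534

With the ratio pinned down, the budget gives x_1* = m/(p_1 + p_2·(x_2/x_1)) and x_2* = (x_2/x_1)·x_1*.
Numerically x_2/x_1 = 26.918162, so x_1* = 248/(8.2 + 5.4·26.918162) = 1.615 and x_2* = 26.918162·1.615 = 43.4735.
Expenditure on x_1: 8.2·1.615 = 13.2432; share = 0.0534.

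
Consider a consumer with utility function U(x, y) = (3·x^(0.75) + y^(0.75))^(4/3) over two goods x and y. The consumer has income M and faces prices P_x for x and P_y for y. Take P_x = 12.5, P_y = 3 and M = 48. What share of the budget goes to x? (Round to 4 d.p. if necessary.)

share on x = 0.5282

MRS = MU_x/MU_y = 3·(y/x)^(0.25). Set equal to P_x/P_y.
Solve for the ratio: y/x = [(1/3)·P_x/P_y]^(4).
Substitute y = (y/x)·x into the budget: x* = M/(P_x + P_y·(y/x)).
Numerically y/x = 3.721089, so x* = 48/(12.5 + 3·3.721089) = 2.0285 and y* = 3.721089·2.0285 = 7.5481.
Expenditure on x: 12.5·2.0285 = 25.3558; share = 0.5282.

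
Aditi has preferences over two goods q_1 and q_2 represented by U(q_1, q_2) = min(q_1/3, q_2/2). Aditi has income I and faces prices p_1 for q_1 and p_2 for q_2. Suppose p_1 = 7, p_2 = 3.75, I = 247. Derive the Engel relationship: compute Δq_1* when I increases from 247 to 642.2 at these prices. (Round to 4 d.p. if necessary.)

Δq_1* = 41.6

With perfect complements, no substitution: consume in ratio q_1:q_2 = 3:2.
Budget: p_1·q_1 + p_2·(2/3)·q_1 = I, so (3·p_1 + 2·p_2)·q_1 = 3·I.
Demand: q_1*(p_1,p_2,I) = 3·I/(3·p_1 + 2·p_2), q_2* = 2·I/(3·p_1 + 2·p_2).
Here 3·7 + 2·3.75 = 28.5, giving q_1* = 26.
At I' = 642.2: q_1* = 67.6. Change: 67.6 − 26 = 41.6.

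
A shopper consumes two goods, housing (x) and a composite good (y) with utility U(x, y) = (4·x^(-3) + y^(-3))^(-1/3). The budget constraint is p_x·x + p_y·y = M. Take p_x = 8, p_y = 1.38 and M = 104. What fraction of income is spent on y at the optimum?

share on y = 0.1591

MU_x ∝ 4·x^(-4), MU_y ∝ y^(-4), so MRS = 4·(y/x)^(4) = p_x/p_y.
Solve for the ratio: y/x = [(1/4)·p_x/p_y]^(0.25).
Substitute y = (y/x)·x into the budget: x* = M/(p_x + p_y·(y/x)).
Numerically y/x = 1.097205, so x* = 104/(8 + 1.38·1.097205) = 10.9311 and y* = 1.097205·10.9311 = 11.9937.
Expenditure on y: 1.38·11.9937 = 16.5512; share = 0.1591.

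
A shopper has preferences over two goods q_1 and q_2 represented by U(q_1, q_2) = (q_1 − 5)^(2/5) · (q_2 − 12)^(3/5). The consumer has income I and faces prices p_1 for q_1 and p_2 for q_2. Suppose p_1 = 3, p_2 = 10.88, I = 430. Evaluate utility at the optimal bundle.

Let q_1' = q_1−5, q_2' = q_2−12. MRS = (2/3)·q_2'/q_1' = p_1/p_2.
After buying the subsistence bundle (5, 12), a share 0.4 of the remaining income goes to q_1: q_1* = 5 + 0.4·(I − 5p_1 − 12p_2)/p_1.
Discretionary income = 430 − 5·3 − 12·10.88 = 284.44; q_1* = 5 + 0.4·284.44/3 = 42.9253; q_2* = 12 + 0.6·284.44/10.88 = 27.686.
Utility at the optimum: U(42.9253, 27.686) = 22.3295.

V = 22.3295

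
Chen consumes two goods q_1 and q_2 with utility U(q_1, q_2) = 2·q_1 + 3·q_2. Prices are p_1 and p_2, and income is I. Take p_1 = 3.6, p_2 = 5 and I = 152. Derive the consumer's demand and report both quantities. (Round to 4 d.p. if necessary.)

Linear utility — the consumer picks whichever good has higher MU/price: 2/3.6 = 0.5556 vs 3/5 = 0.6.
q_2 gives more utility per dollar, so spend all income on q_2: q_2* = I/p_2, q_1* = 0.
Numerically: q_1* = 0, q_2* = 30.4.

q_1* = 0, q_2* = 30.4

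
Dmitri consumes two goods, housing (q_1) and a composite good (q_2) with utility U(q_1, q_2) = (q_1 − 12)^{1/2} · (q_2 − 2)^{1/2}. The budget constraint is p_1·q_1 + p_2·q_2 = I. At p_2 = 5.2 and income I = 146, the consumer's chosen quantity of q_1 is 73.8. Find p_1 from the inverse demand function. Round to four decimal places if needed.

p_1 = 1

MRS = (q_2−2)/(q_1−12). Tangency with p_1/p_2 gives q_2−2 = (p_1/p_2)·(q_1−12).
Substituting into the budget: q_1* = 12 + 0.5·(I − 12·p_1 − 2·p_2)/p_1, and q_2* = 2 + 0.5·(…)/p_2.
Set q_1* = 73.8 in the demand function and solve for p_1: p_1 = 1.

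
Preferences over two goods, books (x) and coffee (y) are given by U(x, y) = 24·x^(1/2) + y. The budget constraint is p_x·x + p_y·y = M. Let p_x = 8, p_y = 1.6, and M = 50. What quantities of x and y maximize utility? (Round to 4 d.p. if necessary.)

x* = 5.76, y* = 2.45

Utility is quasi-linear in y; the FOC for x is 12/√x = p_x/p_y.
Solve: √x = 12·p_y/p_x, so x*(p_x,p_y) = (12·p_y/p_x)², and y* = (M − p_x·x*)/p_y.
Plugging in: x* = (12·1.6/8)² = 5.76, y* = 2.45.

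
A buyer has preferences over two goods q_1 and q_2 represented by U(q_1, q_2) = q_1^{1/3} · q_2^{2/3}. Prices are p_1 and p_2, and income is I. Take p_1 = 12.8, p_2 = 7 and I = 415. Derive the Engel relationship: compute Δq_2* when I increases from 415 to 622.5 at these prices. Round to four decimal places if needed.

Δq_2* = 19.7619

Tangency: MRS = (1/2)·q_2/q_1 = p_1/p_2.
Rearranging, p_2·q_2 = 2·p_1·q_1. Substituting into the budget gives p_1·q_1·(1 + 2) = I.
Demand: q_1*(p_1,p_2,I) = 1/3·I/p_1 and q_2* = 2/3·I/p_2.
At p_1=12.8, p_2=7, I=415: q_2* = 2/3·415/7 = 39.5238.
At I' = 622.5: q_2* = 59.2857. Change: 59.2857 − 39.5238 = 19.7619.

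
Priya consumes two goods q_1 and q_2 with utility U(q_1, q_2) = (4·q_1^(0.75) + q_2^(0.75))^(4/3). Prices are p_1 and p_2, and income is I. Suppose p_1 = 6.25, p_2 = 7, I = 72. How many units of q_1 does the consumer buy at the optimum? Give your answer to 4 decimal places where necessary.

q_1* = 11.4881

Numerically q_2/q_1 = 0.002482, so q_1* = 72/(6.25 + 7·0.002482) = 11.4881.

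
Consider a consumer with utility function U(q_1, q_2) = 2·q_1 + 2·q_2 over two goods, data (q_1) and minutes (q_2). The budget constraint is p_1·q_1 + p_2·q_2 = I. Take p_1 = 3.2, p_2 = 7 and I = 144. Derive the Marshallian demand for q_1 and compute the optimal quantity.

q_1* = 45

Perfect substitutes: compare marginal utility per dollar. 2/p_1 vs 2/p_2 → 0.625 vs 0.2857.
q_1 gives more utility per dollar, so spend all income on q_1: q_1* = I/p_1, q_2* = 0.
Numerically: q_1* = 45, q_2* = 0.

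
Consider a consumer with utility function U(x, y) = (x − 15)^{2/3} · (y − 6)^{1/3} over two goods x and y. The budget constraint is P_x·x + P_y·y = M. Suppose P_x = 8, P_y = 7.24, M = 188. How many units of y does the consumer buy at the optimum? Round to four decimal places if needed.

y* = 7.1308

This is Cobb-Douglas in (x−15, y−6): tangency gives 2/3·P_y·(y−6) = 1/3·P_x·(x−15).
Substituting into the budget: x* = 15 + 2/3·(M − 15·P_x − 6·P_y)/P_x, and y* = 6 + 1/3·(…)/P_y.
Discretionary income = 188 − 15·8 − 6·7.24 = 24.56; y* = 6 + 1/3·24.56/7.24 = 7.1308.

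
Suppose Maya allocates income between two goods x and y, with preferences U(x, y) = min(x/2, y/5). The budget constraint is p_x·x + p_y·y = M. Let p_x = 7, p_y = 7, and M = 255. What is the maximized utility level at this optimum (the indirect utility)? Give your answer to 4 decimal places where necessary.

V = 5.2041

With perfect complements, no substitution: consume in ratio x:y = 2:5.
Budget: p_x·x + p_y·(5/2)·x = M, so (2·p_x + 5·p_y)·x = 2·M.
Demand: x*(p_x,p_y,M) = 2·M/(2·p_x + 5·p_y), y* = 5·M/(2·p_x + 5·p_y).
Here 2·7 + 5·7 = 49, giving x* = 10.4082 and y* = 26.0204.
Utility at the optimum: U(10.4082, 26.0204) = 5.2041.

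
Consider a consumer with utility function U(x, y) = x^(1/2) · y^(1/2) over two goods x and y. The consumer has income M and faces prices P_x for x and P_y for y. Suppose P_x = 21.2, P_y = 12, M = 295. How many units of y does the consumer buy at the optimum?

MU_x/MU_y = (0.5·y)/(0.5·x); tangency sets this equal to P_x/P_y.
Rearranging, P_y·y = P_x·x. Substituting into the budget gives P_x·x·(1 + 1) = M.
Demand: x*(P_x,P_y,M) = 0.5·M/P_x and y* = 0.5·M/P_y.
At P_x=21.2, P_y=12, M=295: y* = 0.5·295/12 = 12.2917.

y* = 12.2917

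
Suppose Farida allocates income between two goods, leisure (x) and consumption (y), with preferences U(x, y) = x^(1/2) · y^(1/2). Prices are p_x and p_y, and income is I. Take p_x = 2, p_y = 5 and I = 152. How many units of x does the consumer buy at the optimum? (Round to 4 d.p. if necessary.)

x* = 38

The MRS is y/x. Set MRS = p_x/p_y.
So 0.5·p_y·y = 0.5·p_x·x; combined with the budget, a share 0.5 of income goes to x.
Demand: x*(p_x,p_y,I) = 0.5·I/p_x and y* = 0.5·I/p_y.
At p_x=2, p_y=5, I=152: x* = 0.5·152/2 = 38.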